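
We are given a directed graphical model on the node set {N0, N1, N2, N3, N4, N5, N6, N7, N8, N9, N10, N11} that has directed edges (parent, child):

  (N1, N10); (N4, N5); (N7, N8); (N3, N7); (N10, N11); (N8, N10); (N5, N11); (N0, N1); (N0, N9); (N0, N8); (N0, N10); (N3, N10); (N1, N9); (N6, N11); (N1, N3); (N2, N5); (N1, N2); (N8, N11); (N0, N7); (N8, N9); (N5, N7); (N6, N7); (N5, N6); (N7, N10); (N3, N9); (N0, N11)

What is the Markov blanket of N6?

A node's Markov blanket = Pa ∪ Ch ∪ (parents of Ch other than the node itself).
N6 has children N7, N11.
Parents of N6: N5.
For each child, the remaining parents (spouses of N6):
  N7's other parents are N0, N3, N5.
  parents(N11) \ {N6} = {N0, N5, N8, N10}.
MB(N6) = {N0, N3, N5, N7, N8, N10, N11}.

{N0, N3, N5, N7, N8, N10, N11}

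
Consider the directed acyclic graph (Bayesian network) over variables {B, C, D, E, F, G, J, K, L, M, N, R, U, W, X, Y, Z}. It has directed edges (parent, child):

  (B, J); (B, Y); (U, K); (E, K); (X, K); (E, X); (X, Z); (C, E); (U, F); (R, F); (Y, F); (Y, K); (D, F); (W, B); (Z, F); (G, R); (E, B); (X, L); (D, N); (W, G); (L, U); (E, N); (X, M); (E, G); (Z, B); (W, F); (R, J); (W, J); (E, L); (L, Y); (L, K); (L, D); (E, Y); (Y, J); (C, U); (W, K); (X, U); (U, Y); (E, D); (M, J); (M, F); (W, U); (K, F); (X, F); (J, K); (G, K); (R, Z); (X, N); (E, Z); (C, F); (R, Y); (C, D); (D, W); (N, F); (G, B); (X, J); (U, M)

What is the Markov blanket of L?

Ch(L) = {D, K, U, Y}.
L's parents: E, X.
For each child, the remaining parents (spouses of L):
  D: C, E
  U: C, W, X
  Y: B, E, R, U
  K: E, G, J, U, W, X, Y
MB(L) = {B, C, D, E, G, J, K, R, U, W, X, Y}.

{B, C, D, E, G, J, K, R, U, W, X, Y}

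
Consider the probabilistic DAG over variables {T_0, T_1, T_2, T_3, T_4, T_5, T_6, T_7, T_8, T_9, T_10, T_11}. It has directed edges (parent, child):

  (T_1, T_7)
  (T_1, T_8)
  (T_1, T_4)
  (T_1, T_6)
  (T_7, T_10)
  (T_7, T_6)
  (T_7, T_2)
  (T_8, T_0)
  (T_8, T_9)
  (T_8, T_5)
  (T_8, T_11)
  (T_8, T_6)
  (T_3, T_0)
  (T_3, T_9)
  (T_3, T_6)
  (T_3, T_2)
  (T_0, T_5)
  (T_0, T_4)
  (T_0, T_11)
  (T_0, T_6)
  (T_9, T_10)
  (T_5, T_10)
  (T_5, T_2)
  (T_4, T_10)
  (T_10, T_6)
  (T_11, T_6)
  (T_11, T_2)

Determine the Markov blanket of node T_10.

T_10 has parents T_4, T_5, T_7, T_9.
Ch(T_10) = {T_6}.
Co-parents of T_10 (other parents of its children):
  parents(T_6) \ {T_10} = {T_0, T_1, T_3, T_7, T_8, T_11}.
Taking the union gives {T_0, T_1, T_3, T_4, T_5, T_6, T_7, T_8, T_9, T_11}.

{T_0, T_1, T_3, T_4, T_5, T_6, T_7, T_8, T_9, T_11}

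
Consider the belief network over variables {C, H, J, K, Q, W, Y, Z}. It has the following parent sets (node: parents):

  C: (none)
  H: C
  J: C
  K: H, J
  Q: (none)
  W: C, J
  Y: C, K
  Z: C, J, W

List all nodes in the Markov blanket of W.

{C, J, Z}

W's parents: C, J.
Ch(W) = {Z}.
Parents of each child, excluding W:
  parents(Z) \ {W} = {C, J}.
Union: {C, J} ∪ {Z} ∪ {C, J} = {C, J, Z}.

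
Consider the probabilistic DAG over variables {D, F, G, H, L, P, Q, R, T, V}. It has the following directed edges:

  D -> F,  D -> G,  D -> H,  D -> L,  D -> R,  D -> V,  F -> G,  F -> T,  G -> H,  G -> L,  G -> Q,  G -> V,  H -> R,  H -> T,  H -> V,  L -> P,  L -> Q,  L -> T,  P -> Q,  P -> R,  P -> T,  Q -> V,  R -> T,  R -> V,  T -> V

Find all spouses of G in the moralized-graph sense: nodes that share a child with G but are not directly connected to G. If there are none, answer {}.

Children of G: H, L, Q, V.
  H: D
  L: D
  Q: L, P
  V: D, H, Q, R, T
Excluding nodes already adjacent to G (D, F, H, L, Q, V), the co-parent-only contribution is {P, R, T}.

{P, R, T}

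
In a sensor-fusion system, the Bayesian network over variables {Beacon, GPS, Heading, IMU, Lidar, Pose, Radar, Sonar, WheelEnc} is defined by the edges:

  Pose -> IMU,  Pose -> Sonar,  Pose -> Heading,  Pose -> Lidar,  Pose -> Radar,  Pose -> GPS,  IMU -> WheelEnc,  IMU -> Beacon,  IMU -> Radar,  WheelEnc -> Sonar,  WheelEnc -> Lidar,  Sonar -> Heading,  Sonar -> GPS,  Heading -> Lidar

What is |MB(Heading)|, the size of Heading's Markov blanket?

A node's Markov blanket = Pa ∪ Ch ∪ (parents of Ch other than the node itself).
Parents of Heading: Pose, Sonar.
Heading has child Lidar.
Other parents of Heading's children:
  Lidar also has parents Pose, WheelEnc.
MB(Heading) = {Lidar, Pose, Sonar, WheelEnc}, which has 4 nodes.

4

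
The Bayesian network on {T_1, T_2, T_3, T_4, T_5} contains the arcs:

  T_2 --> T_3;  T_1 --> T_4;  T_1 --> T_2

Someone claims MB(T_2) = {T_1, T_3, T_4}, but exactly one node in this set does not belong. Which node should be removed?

Recall MB(v) = parents ∪ children ∪ spouses, where spouses are the other parents of v's children.
T_2's parents: T_1.
Ch(T_2) = {T_3}.
Other parents of T_2's children:
  T_3: no additional parents.
MB(T_2) = {T_1, T_3}.
T_4 is neither a parent, child, nor co-parent of T_2, so it does not belong.

T_4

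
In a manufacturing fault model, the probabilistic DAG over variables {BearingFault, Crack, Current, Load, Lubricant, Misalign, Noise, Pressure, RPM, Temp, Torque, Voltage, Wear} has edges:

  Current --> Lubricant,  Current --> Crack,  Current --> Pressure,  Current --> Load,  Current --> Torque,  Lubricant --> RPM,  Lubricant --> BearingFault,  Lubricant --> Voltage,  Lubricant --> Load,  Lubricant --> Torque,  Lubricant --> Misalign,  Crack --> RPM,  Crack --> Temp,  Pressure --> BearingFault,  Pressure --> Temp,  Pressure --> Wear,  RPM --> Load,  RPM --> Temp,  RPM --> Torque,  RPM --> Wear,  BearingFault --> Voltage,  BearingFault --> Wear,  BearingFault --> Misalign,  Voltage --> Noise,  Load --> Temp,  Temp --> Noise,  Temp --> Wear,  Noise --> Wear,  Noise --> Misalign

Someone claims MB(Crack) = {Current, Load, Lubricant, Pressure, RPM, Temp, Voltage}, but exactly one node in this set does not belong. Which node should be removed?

Recall MB(v) = parents ∪ children ∪ spouses, where spouses are the other parents of v's children.
Ch(Crack) = {RPM, Temp}.
Parents of Crack: Current.
Co-parents of Crack (other parents of its children):
  RPM's other parent is Lubricant.
  Temp also has parents Load, Pressure, RPM.
MB(Crack) = {Current, Load, Lubricant, Pressure, RPM, Temp}.
Voltage is neither a parent, child, nor co-parent of Crack, so it does not belong.

Voltage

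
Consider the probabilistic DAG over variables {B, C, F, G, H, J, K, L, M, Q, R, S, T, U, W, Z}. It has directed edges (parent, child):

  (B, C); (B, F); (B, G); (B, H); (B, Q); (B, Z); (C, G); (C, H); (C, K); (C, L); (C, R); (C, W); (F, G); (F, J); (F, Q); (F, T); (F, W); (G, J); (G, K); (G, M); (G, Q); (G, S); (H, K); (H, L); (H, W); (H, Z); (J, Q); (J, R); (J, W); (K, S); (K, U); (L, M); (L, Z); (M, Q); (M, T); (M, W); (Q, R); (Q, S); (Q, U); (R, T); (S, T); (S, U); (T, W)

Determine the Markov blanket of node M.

{B, C, F, G, H, J, L, Q, R, S, T, W}

Recall MB(v) = parents ∪ children ∪ spouses, where spouses are the other parents of v's children.
Parents of M: G, L.
M's children: Q, T, W.
For each child, the remaining parents (spouses of M):
  Q: B, F, G, J
  T: F, R, S
  W: C, F, H, J, T
Taking the union gives {B, C, F, G, H, J, L, Q, R, S, T, W}.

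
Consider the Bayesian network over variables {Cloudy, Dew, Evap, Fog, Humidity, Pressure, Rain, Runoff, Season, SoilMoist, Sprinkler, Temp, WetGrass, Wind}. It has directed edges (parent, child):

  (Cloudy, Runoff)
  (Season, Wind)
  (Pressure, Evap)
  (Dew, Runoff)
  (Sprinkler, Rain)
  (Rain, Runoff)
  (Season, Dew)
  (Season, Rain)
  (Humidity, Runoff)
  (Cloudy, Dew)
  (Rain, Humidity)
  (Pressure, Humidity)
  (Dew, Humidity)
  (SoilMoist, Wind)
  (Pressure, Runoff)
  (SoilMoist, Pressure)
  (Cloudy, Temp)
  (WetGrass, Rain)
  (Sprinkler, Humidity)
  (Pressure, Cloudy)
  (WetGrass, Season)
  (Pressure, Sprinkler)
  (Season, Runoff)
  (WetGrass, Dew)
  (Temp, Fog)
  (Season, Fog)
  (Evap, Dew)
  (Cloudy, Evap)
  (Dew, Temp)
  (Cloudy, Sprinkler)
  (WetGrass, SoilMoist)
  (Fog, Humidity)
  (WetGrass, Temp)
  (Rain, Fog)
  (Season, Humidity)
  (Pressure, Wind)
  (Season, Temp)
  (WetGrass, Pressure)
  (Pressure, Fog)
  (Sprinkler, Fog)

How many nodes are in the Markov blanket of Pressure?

13

Recall MB(v) = parents ∪ children ∪ spouses, where spouses are the other parents of v's children.
Pressure has parents SoilMoist, WetGrass.
Pressure has children Cloudy, Evap, Fog, Humidity, Runoff, Sprinkler, Wind.
Parents of each child, excluding Pressure:
  Cloudy: —
  Evap: Cloudy
  Wind: Season, SoilMoist
  Sprinkler: Cloudy
  Fog: Rain, Season, Sprinkler, Temp
  Humidity: Dew, Fog, Rain, Season, Sprinkler
  Runoff: Cloudy, Dew, Humidity, Rain, Season
MB(Pressure) = {Cloudy, Dew, Evap, Fog, Humidity, Rain, Runoff, Season, SoilMoist, Sprinkler, Temp, WetGrass, Wind}, which has 13 nodes.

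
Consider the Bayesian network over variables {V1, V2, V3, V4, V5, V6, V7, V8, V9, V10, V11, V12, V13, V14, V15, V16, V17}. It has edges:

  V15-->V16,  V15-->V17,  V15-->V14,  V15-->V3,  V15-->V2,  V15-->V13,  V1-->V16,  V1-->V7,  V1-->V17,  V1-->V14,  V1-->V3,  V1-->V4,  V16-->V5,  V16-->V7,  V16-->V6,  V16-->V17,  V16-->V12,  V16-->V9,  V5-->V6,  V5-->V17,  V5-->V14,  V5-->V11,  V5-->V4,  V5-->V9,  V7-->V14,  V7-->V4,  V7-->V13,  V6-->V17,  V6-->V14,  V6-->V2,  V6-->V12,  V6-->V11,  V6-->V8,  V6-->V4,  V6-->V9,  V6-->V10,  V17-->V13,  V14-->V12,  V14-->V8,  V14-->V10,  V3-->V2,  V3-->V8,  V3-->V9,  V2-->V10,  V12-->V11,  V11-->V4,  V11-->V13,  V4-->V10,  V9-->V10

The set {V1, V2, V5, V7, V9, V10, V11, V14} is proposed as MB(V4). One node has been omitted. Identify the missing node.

V6

V4 has parents V1, V5, V6, V7, V11.
Ch(V4) = {V10}.
Parents of each child, excluding V4:
  V10's other parents are V2, V6, V9, V14.
MB(V4) = {V1, V2, V5, V6, V7, V9, V10, V11, V14}.
Comparing with the claimed set, V6 is missing.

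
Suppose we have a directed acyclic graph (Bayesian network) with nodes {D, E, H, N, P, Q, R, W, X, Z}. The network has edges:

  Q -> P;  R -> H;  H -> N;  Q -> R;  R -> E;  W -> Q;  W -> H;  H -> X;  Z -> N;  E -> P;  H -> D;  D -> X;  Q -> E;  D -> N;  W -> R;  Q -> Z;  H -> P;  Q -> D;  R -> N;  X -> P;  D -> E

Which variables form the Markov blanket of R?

{D, E, H, N, Q, W, Z}

Children of R: E, H, N.
Parents of R: Q, W.
Other parents of R's children:
  H's other parent is W.
  N's other parents are D, H, Z.
  E's other parents are D, Q.
So the Markov blanket of R is {D, E, H, N, Q, W, Z}.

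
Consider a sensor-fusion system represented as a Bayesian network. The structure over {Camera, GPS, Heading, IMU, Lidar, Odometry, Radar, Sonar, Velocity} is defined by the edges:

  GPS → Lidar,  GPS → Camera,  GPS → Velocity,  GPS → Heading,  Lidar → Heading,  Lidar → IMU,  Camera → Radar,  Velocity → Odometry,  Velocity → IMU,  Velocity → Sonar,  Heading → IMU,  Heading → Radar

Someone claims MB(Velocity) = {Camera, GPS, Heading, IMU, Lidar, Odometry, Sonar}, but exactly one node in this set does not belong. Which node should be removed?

Ch(Velocity) = {IMU, Odometry, Sonar}.
Parents of Velocity: GPS.
Parents of each child, excluding Velocity:
  Odometry: no additional parents.
  IMU's other parents are Heading, Lidar.
  Sonar: no additional parents.
MB(Velocity) = {GPS, Heading, IMU, Lidar, Odometry, Sonar}.
Camera is neither a parent, child, nor co-parent of Velocity, so it does not belong.

Camera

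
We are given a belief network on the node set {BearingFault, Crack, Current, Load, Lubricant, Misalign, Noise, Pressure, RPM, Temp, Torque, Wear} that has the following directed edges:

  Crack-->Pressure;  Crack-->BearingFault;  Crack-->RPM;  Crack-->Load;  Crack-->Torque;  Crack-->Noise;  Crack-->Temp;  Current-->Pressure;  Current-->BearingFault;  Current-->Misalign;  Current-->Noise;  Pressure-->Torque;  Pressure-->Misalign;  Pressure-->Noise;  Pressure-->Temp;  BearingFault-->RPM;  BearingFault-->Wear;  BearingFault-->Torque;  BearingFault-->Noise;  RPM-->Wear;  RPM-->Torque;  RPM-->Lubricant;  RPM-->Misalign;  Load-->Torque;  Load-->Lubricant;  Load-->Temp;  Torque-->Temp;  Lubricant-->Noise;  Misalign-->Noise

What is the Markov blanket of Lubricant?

{BearingFault, Crack, Current, Load, Misalign, Noise, Pressure, RPM}

Recall MB(v) = parents ∪ children ∪ spouses, where spouses are the other parents of v's children.
Lubricant's parents: Load, RPM.
Lubricant's children: Noise.
For each child, the remaining parents (spouses of Lubricant):
  Noise: BearingFault, Crack, Current, Misalign, Pressure
Taking the union gives {BearingFault, Crack, Current, Load, Misalign, Noise, Pressure, RPM}.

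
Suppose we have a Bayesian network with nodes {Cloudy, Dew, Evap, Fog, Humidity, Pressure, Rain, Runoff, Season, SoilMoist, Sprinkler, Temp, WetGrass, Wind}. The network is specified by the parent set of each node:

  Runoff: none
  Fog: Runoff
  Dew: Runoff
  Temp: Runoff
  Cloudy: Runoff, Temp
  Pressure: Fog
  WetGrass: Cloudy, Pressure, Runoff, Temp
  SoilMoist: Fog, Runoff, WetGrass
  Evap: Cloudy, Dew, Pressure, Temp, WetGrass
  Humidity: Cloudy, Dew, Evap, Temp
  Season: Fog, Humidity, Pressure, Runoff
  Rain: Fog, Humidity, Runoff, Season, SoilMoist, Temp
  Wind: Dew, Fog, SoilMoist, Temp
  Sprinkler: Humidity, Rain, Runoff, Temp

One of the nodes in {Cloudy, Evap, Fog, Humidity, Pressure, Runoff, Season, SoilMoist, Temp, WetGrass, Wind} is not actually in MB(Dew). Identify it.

By definition, MB(Dew) is built from Dew's parents, Dew's children, and the co-parents of Dew.
Dew's parents: Runoff.
Ch(Dew) = {Evap, Humidity, Wind}.
Co-parents of Dew (other parents of its children):
  Evap: Cloudy, Pressure, Temp, WetGrass
  Humidity: Cloudy, Evap, Temp
  Wind: Fog, SoilMoist, Temp
MB(Dew) = {Cloudy, Evap, Fog, Humidity, Pressure, Runoff, SoilMoist, Temp, WetGrass, Wind}.
Season is neither a parent, child, nor co-parent of Dew, so it does not belong.

Season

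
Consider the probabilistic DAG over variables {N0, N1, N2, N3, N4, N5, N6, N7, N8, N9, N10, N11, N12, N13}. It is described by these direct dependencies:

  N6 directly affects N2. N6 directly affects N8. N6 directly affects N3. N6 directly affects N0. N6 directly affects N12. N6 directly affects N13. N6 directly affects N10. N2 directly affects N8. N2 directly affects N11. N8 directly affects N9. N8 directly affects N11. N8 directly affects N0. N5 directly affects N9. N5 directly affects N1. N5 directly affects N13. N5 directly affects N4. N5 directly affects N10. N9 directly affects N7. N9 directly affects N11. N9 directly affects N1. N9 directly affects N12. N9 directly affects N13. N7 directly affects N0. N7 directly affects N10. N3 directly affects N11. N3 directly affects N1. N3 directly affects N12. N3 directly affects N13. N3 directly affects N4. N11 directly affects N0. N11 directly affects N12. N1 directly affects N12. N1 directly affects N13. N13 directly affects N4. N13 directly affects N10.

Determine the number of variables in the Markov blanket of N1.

7

N1 has children N12, N13.
N1's parents: N3, N5, N9.
Parents of each child, excluding N1:
  N12: N3, N6, N9, N11
  N13: N3, N5, N6, N9
MB(N1) = {N3, N5, N6, N9, N11, N12, N13}, which has 7 nodes.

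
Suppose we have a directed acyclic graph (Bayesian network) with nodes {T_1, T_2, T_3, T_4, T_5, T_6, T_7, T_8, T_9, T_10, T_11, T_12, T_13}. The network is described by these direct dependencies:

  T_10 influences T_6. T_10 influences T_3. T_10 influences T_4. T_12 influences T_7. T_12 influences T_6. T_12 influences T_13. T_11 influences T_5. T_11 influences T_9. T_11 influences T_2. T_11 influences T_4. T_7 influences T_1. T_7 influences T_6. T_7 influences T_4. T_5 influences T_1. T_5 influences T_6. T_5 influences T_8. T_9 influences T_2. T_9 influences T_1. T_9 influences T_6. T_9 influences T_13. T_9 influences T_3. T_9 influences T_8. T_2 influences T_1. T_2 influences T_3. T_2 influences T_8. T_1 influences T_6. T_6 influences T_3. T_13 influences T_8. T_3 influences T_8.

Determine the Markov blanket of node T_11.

{T_2, T_4, T_5, T_7, T_9, T_10}

By definition, MB(T_11) is built from T_11's parents, T_11's children, and the co-parents of T_11.
T_11 has no parents.
T_11 has children T_2, T_4, T_5, T_9.
Other parents of T_11's children:
  T_5: —
  T_9: —
  T_2: T_9
  T_4: T_7, T_10
MB(T_11) = {T_2, T_4, T_5, T_7, T_9, T_10}.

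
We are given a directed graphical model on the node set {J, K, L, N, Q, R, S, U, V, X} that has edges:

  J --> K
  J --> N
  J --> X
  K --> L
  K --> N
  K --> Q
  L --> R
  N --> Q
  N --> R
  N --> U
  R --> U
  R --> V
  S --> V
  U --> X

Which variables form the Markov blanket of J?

{K, N, U, X}

Pa(J) = {}.
J has children K, N, X.
Parents of each child, excluding J:
  K: no additional parents.
  N's other parent is K.
  parents(X) \ {J} = {U}.
Taking the union gives {K, N, U, X}.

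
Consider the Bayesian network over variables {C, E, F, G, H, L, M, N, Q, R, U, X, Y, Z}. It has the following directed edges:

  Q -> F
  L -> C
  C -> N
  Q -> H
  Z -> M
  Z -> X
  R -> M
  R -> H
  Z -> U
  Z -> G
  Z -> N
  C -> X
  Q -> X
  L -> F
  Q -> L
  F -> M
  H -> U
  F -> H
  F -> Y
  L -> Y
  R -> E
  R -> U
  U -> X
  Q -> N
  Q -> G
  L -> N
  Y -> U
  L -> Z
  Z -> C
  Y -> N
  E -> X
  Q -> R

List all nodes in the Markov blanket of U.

{C, E, H, Q, R, X, Y, Z}

The Markov blanket of a node is its parents, its children, and the other parents of its children.
U's parents: H, R, Y, Z.
Children of U: X.
Co-parents of U (other parents of its children):
  X's other parents are C, E, Q, Z.
Union: {H, R, Y, Z} ∪ {X} ∪ {C, E, Q, Z} = {C, E, H, Q, R, X, Y, Z}.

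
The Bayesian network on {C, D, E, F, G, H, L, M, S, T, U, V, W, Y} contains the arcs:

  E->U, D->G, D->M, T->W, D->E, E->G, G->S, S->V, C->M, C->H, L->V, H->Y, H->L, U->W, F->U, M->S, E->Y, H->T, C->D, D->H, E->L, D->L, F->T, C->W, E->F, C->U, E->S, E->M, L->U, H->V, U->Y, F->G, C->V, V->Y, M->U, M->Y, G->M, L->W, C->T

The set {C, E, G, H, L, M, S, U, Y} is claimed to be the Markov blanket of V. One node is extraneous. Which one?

G

A node's Markov blanket = Pa ∪ Ch ∪ (parents of Ch other than the node itself).
V's parents: C, H, L, S.
Children of V: Y.
Co-parents of V (other parents of its children):
  Y: E, H, M, U
MB(V) = {C, E, H, L, M, S, U, Y}.
G is neither a parent, child, nor co-parent of V, so it does not belong.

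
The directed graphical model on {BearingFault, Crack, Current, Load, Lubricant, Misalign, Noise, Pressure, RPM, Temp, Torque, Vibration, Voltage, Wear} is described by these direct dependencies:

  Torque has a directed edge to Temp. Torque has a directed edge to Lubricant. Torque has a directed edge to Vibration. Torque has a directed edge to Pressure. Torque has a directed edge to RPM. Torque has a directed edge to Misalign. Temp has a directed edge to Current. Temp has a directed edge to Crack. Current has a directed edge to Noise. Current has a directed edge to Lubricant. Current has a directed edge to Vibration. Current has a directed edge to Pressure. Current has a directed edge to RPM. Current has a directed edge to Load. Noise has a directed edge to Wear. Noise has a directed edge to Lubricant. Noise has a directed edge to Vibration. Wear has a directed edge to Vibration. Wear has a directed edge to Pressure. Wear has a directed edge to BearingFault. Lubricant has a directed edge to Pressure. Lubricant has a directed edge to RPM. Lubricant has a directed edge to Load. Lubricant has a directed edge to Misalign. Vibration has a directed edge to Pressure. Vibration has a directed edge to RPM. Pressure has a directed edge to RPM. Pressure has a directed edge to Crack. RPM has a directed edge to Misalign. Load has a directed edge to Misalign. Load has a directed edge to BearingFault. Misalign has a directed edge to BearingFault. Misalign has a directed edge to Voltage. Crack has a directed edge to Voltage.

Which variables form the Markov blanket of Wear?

{BearingFault, Current, Load, Lubricant, Misalign, Noise, Pressure, Torque, Vibration}

A node's Markov blanket = Pa ∪ Ch ∪ (parents of Ch other than the node itself).
Parents of Wear: Noise.
Children of Wear: BearingFault, Pressure, Vibration.
For each child, the remaining parents (spouses of Wear):
  Vibration's other parents are Current, Noise, Torque.
  Pressure also has parents Current, Lubricant, Torque, Vibration.
  parents(BearingFault) \ {Wear} = {Load, Misalign}.
So the Markov blanket of Wear is {BearingFault, Current, Load, Lubricant, Misalign, Noise, Pressure, Torque, Vibration}.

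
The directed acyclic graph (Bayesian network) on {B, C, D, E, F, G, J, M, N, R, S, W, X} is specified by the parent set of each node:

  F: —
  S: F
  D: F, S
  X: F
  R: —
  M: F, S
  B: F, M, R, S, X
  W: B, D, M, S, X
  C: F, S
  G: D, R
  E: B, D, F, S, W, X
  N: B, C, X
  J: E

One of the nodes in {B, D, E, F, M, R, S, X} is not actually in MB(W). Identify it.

R

The Markov blanket of a node is its parents, its children, and the other parents of its children.
W's parents: B, D, M, S, X.
Ch(W) = {E}.
Parents of each child, excluding W:
  parents(E) \ {W} = {B, D, F, S, X}.
MB(W) = {B, D, E, F, M, S, X}.
R is neither a parent, child, nor co-parent of W, so it does not belong.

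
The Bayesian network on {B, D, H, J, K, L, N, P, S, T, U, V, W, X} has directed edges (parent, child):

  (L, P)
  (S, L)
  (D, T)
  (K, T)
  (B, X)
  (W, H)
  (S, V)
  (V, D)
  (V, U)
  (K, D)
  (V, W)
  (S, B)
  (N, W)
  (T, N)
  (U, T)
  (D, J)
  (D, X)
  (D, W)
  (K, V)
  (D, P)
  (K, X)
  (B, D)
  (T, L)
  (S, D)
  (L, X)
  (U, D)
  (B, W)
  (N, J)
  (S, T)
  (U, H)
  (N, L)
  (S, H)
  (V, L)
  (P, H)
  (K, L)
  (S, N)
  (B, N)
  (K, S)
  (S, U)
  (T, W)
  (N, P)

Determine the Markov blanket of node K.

Recall MB(v) = parents ∪ children ∪ spouses, where spouses are the other parents of v's children.
Ch(K) = {D, L, S, T, V, X}.
Pa(K) = {}.
Co-parents of K (other parents of its children):
  S has no other parent.
  parents(V) \ {K} = {S}.
  D's other parents are B, S, U, V.
  T's other parents are D, S, U.
  L also has parents N, S, T, V.
  parents(X) \ {K} = {B, D, L}.
Taking the union gives {B, D, L, N, S, T, U, V, X}.

{B, D, L, N, S, T, U, V, X}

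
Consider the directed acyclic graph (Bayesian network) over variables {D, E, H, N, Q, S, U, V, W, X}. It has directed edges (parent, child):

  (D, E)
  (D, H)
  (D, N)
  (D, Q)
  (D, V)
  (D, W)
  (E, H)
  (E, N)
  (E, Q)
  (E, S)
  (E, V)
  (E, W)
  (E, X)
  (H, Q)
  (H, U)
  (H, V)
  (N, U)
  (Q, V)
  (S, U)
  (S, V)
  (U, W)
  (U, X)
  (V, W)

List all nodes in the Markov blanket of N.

{D, E, H, S, U}

A node's Markov blanket = Pa ∪ Ch ∪ (parents of Ch other than the node itself).
Pa(N) = {D, E}.
N has child U.
For each child, the remaining parents (spouses of N):
  U also has parents H, S.
So the Markov blanket of N is {D, E, H, S, U}.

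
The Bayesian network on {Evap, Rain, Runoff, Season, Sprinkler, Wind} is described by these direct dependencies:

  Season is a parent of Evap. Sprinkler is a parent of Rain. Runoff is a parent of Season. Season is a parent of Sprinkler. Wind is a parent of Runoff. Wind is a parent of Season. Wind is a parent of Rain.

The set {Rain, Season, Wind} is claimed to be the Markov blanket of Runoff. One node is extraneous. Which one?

Ch(Runoff) = {Season}.
Parents of Runoff: Wind.
Co-parents of Runoff (other parents of its children):
  Season: Wind
MB(Runoff) = {Season, Wind}.
Rain is neither a parent, child, nor co-parent of Runoff, so it does not belong.

Rain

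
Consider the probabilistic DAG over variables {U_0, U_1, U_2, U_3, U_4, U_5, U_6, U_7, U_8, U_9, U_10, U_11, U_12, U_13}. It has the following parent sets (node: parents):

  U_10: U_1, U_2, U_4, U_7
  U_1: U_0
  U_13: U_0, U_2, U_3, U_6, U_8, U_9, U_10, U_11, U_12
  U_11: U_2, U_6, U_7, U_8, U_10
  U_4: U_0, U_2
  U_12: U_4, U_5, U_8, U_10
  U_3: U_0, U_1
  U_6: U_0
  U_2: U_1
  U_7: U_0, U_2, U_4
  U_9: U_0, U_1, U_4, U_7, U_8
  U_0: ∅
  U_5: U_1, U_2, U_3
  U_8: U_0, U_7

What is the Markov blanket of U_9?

Recall MB(v) = parents ∪ children ∪ spouses, where spouses are the other parents of v's children.
U_9's children: U_13.
U_9 has parents U_0, U_1, U_4, U_7, U_8.
Co-parents of U_9 (other parents of its children):
  U_13's other parents are U_0, U_2, U_3, U_6, U_8, U_10, U_11, U_12.
Taking the union gives {U_0, U_1, U_2, U_3, U_4, U_6, U_7, U_8, U_10, U_11, U_12, U_13}.

{U_0, U_1, U_2, U_3, U_4, U_6, U_7, U_8, U_10, U_11, U_12, U_13}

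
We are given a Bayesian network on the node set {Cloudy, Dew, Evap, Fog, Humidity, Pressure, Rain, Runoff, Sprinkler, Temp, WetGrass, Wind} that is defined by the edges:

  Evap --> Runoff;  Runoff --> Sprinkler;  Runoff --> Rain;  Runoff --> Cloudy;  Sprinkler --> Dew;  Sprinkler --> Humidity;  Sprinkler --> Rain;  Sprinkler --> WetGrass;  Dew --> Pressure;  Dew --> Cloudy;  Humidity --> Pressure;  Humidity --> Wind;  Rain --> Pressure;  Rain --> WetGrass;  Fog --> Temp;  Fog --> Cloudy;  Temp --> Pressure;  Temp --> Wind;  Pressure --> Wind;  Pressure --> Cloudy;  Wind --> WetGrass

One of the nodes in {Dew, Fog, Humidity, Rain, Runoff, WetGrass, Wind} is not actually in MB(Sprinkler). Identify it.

Recall MB(v) = parents ∪ children ∪ spouses, where spouses are the other parents of v's children.
Sprinkler has parent Runoff.
Sprinkler's children: Dew, Humidity, Rain, WetGrass.
For each child, the remaining parents (spouses of Sprinkler):
  Dew: —
  Humidity: —
  Rain: Runoff
  WetGrass: Rain, Wind
MB(Sprinkler) = {Dew, Humidity, Rain, Runoff, WetGrass, Wind}.
Fog is neither a parent, child, nor co-parent of Sprinkler, so it does not belong.

Fog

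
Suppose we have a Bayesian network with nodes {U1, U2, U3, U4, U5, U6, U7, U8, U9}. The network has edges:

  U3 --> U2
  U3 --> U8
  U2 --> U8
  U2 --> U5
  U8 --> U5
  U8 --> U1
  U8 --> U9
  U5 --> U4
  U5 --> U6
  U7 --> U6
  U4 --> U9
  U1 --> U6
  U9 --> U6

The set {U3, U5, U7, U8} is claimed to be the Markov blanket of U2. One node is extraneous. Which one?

U7

The Markov blanket of a node is its parents, its children, and the other parents of its children.
Parents of U2: U3.
Children of U2: U5, U8.
Co-parents of U2 (other parents of its children):
  U8: U3
  U5: U8
MB(U2) = {U3, U5, U8}.
U7 is neither a parent, child, nor co-parent of U2, so it does not belong.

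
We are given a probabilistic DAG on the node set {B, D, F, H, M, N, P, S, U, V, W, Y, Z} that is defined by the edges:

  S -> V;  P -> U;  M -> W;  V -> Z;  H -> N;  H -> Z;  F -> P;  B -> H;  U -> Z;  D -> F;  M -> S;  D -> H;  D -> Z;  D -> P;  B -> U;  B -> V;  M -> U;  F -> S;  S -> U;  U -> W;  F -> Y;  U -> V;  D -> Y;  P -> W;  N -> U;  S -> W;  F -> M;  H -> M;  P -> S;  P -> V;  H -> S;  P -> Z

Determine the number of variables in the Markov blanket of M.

Recall MB(v) = parents ∪ children ∪ spouses, where spouses are the other parents of v's children.
Children of M: S, U, W.
Pa(M) = {F, H}.
Other parents of M's children:
  parents(S) \ {M} = {F, H, P}.
  U's other parents are B, N, P, S.
  W's other parents are P, S, U.
MB(M) = {B, F, H, N, P, S, U, W}, which has 8 nodes.

8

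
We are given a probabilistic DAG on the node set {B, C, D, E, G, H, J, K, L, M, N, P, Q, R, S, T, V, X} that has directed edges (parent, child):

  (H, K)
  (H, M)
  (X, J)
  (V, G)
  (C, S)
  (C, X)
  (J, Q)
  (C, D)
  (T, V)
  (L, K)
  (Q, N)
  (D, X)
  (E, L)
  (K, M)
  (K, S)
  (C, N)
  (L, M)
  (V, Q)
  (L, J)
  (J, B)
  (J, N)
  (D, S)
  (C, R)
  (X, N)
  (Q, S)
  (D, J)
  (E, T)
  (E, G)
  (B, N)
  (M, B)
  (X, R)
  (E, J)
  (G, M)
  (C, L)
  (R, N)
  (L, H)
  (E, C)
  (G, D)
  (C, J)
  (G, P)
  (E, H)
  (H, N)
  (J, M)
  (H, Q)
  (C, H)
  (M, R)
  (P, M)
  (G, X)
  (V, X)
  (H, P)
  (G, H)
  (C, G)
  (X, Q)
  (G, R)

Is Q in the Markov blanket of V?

Q is a child of V.
So Q ∈ MB(V).

Yes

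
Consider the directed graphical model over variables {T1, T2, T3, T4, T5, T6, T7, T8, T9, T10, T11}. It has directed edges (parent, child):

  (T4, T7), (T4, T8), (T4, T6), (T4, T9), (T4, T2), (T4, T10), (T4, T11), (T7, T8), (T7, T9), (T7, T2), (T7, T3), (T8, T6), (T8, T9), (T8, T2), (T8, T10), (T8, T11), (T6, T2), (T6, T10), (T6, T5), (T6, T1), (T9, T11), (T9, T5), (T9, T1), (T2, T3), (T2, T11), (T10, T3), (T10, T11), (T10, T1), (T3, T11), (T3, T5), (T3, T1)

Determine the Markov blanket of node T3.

{T1, T2, T4, T5, T6, T7, T8, T9, T10, T11}

A node's Markov blanket = Pa ∪ Ch ∪ (parents of Ch other than the node itself).
T3's parents: T2, T7, T10.
Children of T3: T1, T5, T11.
Parents of each child, excluding T3:
  T11: T2, T4, T8, T9, T10
  T5: T6, T9
  T1: T6, T9, T10
Union: {T2, T7, T10} ∪ {T1, T5, T11} ∪ {T2, T4, T6, T8, T9, T10} = {T1, T2, T4, T5, T6, T7, T8, T9, T10, T11}.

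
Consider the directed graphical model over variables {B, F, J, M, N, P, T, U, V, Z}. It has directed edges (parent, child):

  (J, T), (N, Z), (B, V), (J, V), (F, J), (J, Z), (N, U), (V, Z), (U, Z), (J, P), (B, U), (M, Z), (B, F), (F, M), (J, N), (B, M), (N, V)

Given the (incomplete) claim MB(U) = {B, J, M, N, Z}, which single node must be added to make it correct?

The Markov blanket of a node is its parents, its children, and the other parents of its children.
U's parents: B, N.
Ch(U) = {Z}.
For each child, the remaining parents (spouses of U):
  Z: J, M, N, V
MB(U) = {B, J, M, N, V, Z}.
Comparing with the claimed set, V is missing.

V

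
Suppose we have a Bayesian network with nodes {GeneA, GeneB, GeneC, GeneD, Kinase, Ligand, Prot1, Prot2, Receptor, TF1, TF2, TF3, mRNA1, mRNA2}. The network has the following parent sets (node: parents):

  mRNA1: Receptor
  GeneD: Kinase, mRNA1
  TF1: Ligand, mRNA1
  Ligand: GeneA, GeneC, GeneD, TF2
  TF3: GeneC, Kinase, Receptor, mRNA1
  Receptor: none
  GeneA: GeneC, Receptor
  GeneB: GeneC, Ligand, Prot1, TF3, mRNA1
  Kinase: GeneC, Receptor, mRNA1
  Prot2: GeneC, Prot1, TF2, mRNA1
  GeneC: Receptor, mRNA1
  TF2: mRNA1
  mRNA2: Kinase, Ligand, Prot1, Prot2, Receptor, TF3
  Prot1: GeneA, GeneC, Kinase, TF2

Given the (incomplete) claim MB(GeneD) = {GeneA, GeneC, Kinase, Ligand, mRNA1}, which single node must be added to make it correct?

TF2

GeneD has parents Kinase, mRNA1.
Ch(GeneD) = {Ligand}.
Parents of each child, excluding GeneD:
  Ligand: GeneA, GeneC, TF2
MB(GeneD) = {GeneA, GeneC, Kinase, Ligand, TF2, mRNA1}.
Comparing with the claimed set, TF2 is missing.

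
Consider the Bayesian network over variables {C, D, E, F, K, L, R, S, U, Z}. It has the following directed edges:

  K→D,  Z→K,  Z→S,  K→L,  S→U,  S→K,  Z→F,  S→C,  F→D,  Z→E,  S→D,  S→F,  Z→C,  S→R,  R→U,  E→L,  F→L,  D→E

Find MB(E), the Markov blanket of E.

{D, F, K, L, Z}

The Markov blanket of a node is its parents, its children, and the other parents of its children.
E has parents D, Z.
Ch(E) = {L}.
Co-parents of E (other parents of its children):
  L: F, K
So the Markov blanket of E is {D, F, K, L, Z}.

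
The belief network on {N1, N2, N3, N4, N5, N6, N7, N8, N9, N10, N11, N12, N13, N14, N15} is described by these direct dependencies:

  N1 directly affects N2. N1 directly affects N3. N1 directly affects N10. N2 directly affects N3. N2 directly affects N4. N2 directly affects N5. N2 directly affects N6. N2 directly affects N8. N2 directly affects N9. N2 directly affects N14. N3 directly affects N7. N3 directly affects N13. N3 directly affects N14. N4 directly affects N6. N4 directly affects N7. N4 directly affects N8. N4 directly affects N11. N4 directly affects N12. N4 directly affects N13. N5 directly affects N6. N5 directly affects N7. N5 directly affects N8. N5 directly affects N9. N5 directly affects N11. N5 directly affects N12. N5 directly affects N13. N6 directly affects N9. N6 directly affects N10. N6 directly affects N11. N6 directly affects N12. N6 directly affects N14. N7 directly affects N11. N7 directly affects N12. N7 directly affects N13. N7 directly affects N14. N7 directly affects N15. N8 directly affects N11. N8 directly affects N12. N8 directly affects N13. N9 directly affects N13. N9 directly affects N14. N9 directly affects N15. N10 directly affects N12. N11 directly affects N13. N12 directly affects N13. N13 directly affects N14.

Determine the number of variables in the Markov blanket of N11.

By definition, MB(N11) is built from N11's parents, N11's children, and the co-parents of N11.
N11's parents: N4, N5, N6, N7, N8.
N11 has child N13.
Co-parents of N11 (other parents of its children):
  N13's other parents are N3, N4, N5, N7, N8, N9, N12.
MB(N11) = {N3, N4, N5, N6, N7, N8, N9, N12, N13}, which has 9 nodes.

9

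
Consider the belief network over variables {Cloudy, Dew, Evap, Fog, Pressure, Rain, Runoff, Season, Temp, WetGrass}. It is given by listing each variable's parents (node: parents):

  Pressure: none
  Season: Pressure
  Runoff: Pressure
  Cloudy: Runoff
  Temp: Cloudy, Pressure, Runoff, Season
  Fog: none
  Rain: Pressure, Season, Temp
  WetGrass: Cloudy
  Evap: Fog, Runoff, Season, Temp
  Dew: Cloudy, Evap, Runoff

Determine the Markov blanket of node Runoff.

{Cloudy, Dew, Evap, Fog, Pressure, Season, Temp}

Parents of Runoff: Pressure.
Runoff has children Cloudy, Dew, Evap, Temp.
For each child, the remaining parents (spouses of Runoff):
  Cloudy has no other parent.
  Temp also has parents Cloudy, Pressure, Season.
  Evap also has parents Fog, Season, Temp.
  Dew's other parents are Cloudy, Evap.
Union: {Pressure} ∪ {Cloudy, Dew, Evap, Temp} ∪ {Cloudy, Evap, Fog, Pressure, Season, Temp} = {Cloudy, Dew, Evap, Fog, Pressure, Season, Temp}.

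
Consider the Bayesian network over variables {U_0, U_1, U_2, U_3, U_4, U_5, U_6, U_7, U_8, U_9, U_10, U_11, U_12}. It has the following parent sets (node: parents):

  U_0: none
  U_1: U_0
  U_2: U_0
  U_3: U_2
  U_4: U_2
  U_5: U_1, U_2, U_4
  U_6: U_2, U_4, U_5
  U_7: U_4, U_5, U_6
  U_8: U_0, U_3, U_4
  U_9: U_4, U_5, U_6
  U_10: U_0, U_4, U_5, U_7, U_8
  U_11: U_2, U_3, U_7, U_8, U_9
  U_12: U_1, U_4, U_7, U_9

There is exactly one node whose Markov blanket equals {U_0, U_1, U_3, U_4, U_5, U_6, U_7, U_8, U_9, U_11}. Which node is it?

U_2

The target node must have every member of {U_0, U_1, U_3, U_4, U_5, U_6, U_7, U_8, U_9, U_11} as a parent, child, or co-parent, and no others.
Parents of U_2: U_0; children: U_3, U_4, U_5, U_6, U_11; co-parents: U_1, U_3, U_4, U_5, U_7, U_8, U_9.
These exactly cover the given set, so the node is U_2.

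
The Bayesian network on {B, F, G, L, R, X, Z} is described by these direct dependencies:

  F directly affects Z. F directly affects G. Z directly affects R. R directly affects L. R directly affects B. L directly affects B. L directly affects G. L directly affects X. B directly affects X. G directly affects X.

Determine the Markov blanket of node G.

{B, F, L, X}

Children of G: X.
G's parents: F, L.
Parents of each child, excluding G:
  X also has parents B, L.
Taking the union gives {B, F, L, X}.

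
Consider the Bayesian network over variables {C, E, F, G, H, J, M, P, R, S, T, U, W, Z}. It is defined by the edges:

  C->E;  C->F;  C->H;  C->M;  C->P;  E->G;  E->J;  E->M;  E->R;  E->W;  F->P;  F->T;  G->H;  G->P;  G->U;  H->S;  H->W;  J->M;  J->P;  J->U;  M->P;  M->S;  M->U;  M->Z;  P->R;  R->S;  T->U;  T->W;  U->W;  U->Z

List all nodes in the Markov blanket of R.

{E, H, M, P, S}

A node's Markov blanket = Pa ∪ Ch ∪ (parents of Ch other than the node itself).
Pa(R) = {E, P}.
Ch(R) = {S}.
Parents of each child, excluding R:
  S: H, M
Union: {E, P} ∪ {S} ∪ {H, M} = {E, H, M, P, S}.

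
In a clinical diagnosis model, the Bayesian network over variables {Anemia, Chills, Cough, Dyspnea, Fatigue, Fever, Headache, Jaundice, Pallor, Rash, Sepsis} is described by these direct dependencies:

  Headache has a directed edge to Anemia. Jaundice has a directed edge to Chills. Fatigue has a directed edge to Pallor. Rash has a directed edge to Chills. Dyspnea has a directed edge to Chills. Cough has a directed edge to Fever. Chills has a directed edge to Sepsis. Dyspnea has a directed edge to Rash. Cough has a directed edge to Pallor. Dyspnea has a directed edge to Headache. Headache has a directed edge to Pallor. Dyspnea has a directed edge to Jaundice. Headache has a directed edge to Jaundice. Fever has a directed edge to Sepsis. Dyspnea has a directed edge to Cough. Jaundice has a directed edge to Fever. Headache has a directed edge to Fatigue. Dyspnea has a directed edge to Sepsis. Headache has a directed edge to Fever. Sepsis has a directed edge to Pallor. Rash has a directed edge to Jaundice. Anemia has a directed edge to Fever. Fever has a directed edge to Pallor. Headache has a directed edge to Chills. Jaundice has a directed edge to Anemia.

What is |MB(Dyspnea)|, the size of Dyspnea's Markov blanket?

7

Parents of Dyspnea: none.
Ch(Dyspnea) = {Chills, Cough, Headache, Jaundice, Rash, Sepsis}.
Co-parents of Dyspnea (other parents of its children):
  Headache: no additional parents.
  Cough has no other parent.
  Rash: no additional parents.
  Jaundice's other parents are Headache, Rash.
  Chills also has parents Headache, Jaundice, Rash.
  parents(Sepsis) \ {Dyspnea} = {Chills, Fever}.
MB(Dyspnea) = {Chills, Cough, Fever, Headache, Jaundice, Rash, Sepsis}, which has 7 nodes.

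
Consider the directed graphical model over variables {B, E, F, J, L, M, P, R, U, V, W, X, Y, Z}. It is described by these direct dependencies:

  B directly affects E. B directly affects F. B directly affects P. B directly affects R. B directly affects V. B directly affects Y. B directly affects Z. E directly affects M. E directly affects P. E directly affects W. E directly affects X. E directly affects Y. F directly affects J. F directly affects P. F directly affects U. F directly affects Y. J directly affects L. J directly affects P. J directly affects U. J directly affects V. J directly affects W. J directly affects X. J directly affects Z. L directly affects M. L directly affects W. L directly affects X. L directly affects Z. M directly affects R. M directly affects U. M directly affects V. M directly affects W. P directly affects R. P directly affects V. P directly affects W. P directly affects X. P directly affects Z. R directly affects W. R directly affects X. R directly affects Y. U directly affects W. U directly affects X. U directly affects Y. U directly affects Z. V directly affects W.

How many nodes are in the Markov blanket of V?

By definition, MB(V) is built from V's parents, V's children, and the co-parents of V.
V has parents B, J, M, P.
V has child W.
Co-parents of V (other parents of its children):
  W: E, J, L, M, P, R, U
MB(V) = {B, E, J, L, M, P, R, U, W}, which has 9 nodes.

9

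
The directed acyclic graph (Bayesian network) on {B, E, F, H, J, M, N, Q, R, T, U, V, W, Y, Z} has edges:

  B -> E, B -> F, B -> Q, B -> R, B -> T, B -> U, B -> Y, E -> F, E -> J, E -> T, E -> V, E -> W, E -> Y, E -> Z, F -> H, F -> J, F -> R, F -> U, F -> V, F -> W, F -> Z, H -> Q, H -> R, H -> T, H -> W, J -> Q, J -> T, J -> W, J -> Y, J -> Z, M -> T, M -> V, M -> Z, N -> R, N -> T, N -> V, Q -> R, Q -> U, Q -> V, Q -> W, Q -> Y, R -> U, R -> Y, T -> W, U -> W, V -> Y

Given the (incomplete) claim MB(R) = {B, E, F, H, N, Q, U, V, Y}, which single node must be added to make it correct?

J

R has children U, Y.
Pa(R) = {B, F, H, N, Q}.
Co-parents of R (other parents of its children):
  U's other parents are B, F, Q.
  Y's other parents are B, E, J, Q, V.
MB(R) = {B, E, F, H, J, N, Q, U, V, Y}.
Comparing with the claimed set, J is missing.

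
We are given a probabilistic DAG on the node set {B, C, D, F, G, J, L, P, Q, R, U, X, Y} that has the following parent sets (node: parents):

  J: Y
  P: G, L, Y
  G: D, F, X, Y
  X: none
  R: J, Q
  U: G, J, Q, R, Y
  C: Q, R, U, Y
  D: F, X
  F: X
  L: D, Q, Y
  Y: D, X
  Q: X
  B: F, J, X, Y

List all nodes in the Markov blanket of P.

{G, L, Y}

P's parents: G, L, Y.
P's children: none.
P has no children, so there are no co-parents.
Union: {G, L, Y} ∪ {} ∪ {} = {G, L, Y}.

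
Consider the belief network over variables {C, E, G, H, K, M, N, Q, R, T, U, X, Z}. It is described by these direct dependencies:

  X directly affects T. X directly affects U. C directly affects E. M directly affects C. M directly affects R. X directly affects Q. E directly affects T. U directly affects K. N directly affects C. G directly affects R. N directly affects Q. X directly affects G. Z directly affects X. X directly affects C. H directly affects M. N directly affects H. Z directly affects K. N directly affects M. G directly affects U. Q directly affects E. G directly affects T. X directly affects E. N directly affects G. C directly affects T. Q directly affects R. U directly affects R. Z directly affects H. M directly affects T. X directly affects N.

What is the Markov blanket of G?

{C, E, M, N, Q, R, T, U, X}

By definition, MB(G) is built from G's parents, G's children, and the co-parents of G.
G's parents: N, X.
Ch(G) = {R, T, U}.
Other parents of G's children:
  parents(U) \ {G} = {X}.
  R's other parents are M, Q, U.
  parents(T) \ {G} = {C, E, M, X}.
Taking the union gives {C, E, M, N, Q, R, T, U, X}.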